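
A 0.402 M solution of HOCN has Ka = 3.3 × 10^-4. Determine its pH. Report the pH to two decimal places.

pH = 1.94

HOCN ⇌ OCN- + H+
Let x = [H+] at equilibrium. Ka = x²/(0.402 − x).
Assume x ≪ 0.402: x ≈ √(3.3 × 10^-4 × 0.402) = 1.15 × 10^-2 M
pH = −log(1.15 × 10^-2) = 1.94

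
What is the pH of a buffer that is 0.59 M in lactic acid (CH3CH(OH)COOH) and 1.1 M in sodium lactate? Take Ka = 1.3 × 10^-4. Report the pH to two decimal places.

pKa = −log(1.3 × 10^-4) = 3.886
pH = pKa + log([A⁻]/[HA]) = 3.886 + log(1.1/0.59)
pH = 3.886 + (+0.271) = 4.16

pH = 4.16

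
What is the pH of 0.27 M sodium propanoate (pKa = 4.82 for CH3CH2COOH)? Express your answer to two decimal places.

pH = 9.13

CH3CH2COO- is the conjugate base of the weak acid CH3CH2COOH.
Ka = 10^(−4.82) = 1.51 × 10^-5
Kb = Kw/Ka = 1.0×10^-14 / 1.51 × 10^-5 = 6.62 × 10^-10
Let x = [OH-] at equilibrium. Kb = x²/(0.27 − x).
Since Kb ≪ C₀, x ≈ √(Kb·C₀) = 1.34 × 10^-5 M.
(x/C₀ = 0.005% < 5%, so the approximation holds.)
pOH = −log(1.34 × 10^-5) = 4.87; pH = 14.00 − 4.87 = 9.13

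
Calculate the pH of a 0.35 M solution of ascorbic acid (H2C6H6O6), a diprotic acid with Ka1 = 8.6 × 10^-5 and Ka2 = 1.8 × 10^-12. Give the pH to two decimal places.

Ka1 ≫ Ka2, so treat the first dissociation as the only significant source of H+.
Ka1 = x²/(0.35 − x) = 8.6 × 10^-5
x ≈ √(8.6 × 10^-5 × 0.35) = 5.49 × 10^-3 M
pH = −log(5.49 × 10^-3) = 2.26

pH = 2.26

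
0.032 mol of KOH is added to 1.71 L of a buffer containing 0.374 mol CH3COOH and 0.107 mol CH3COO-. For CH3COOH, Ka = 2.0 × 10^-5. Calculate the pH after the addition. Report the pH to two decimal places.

pH = 4.31

OH- converts CH3COOH to CH3COO-: CH3COOH → 0.342 mol, CH3COO- → 0.139 mol.
pKa = −log(2.0 × 10^-5) = 4.699
pH = pKa + log(n_CH3COO-/n_CH3COOH) = 4.699 + log(0.139/0.342) = 4.699 + (-0.391)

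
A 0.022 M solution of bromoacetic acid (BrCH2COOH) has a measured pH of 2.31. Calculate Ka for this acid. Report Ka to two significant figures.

Ka = 1.4 × 10^-3

[H+] = 10^(-2.31) = 4.90 × 10^-3 M
At equilibrium [HA] = 0.022 − 4.90 × 10^-3 = 1.71 × 10^-2 M
Ka = [H+][A-]/[HA] = (4.90 × 10^-3)² / 1.71 × 10^-2 = 1.4 × 10^-3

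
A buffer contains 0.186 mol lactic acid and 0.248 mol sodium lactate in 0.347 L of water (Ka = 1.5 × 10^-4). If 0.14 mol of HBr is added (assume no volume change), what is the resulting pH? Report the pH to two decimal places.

pH = 3.34

After neutralization: n(CH3CH(OH)COOH) = 0.326 mol, n(CH3CH(OH)COO-) = 0.108 mol.
pKa = −log(1.5 × 10^-4) = 3.824
Henderson–Hasselbalch with mole ratio 0.108/0.326: pH = 3.824 + (-0.480)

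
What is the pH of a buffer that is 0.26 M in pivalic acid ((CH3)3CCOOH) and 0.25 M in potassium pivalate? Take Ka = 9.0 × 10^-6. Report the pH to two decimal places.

pKa = −log(9.0 × 10^-6) = 5.046
Using pH = pKa + log([base]/[acid]) with [base]/[acid] = 0.25/0.26:
pH = 5.046 + (-0.017) = 5.03

pH = 5.03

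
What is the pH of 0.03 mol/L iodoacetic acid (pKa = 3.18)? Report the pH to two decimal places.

pH = 2.38

ICH2COOH ⇌ ICH2COO- + H+
Ka = 10^(−3.18) = 6.61 × 10^-4
Ka = [H+]²/(0.03 − [H+]) = 6.61 × 10^-4
Here C₀/Ka ≈ 45.4, so the small-[H+] approximation fails. Use the quadratic:
[H+] = (−Ka + √(Ka² + 4·Ka·C₀))/2 = 4.13 × 10^-3 M
pH = −log(4.13 × 10^-3) = 2.38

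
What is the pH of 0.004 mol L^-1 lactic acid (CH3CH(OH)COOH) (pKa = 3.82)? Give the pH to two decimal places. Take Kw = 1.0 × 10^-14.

CH3CH(OH)COOH ⇌ CH3CH(OH)COO- + H+
Ka = 10^(−3.82) = 1.51 × 10^-4
Ka = x²/(0.004 − x) = 1.51 × 10^-4
Here C₀/Ka ≈ 26.5, so the small-x approximation fails. Use the quadratic:
x = [−0.000151 + √(0.000151² + 2.42e-06)]/2 = 7.05 × 10^-4 M
pH = −log(7.05 × 10^-4) = 3.15

pH = 3.15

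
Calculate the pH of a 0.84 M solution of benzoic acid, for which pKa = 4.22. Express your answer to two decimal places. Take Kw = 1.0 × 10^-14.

C6H5COOH ⇌ C6H5COO- + H+
Ka = 10^(−4.22) = 6.03 × 10^-5
From the ICE table, Ka = x²/(0.84 − x) = 6.03 × 10^-5.
Assume x ≪ 0.84: x ≈ √(6.03 × 10^-5 × 0.84) = 7.12 × 10^-3 M
pH = −log[H+] = −log(7.12 × 10^-3) = 2.15

pH = 2.15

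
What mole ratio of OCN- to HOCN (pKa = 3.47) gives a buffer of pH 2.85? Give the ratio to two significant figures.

pH = pKa + log(r) ⇒ log(r) = 2.85 − 3.47 = -0.62
r = [OCN-]/[HOCN] = 10^(-0.62) = 0.24

ratio = 0.24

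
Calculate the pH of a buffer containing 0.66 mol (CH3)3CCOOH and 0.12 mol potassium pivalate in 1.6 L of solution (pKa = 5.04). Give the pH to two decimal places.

Henderson–Hasselbalch: pH = pKa + log([(CH3)3CCOO-]/[(CH3)3CCOOH]) = 5.04 + log(0.12/0.66)
pH = 5.04 + (-0.740) = 4.30

pH = 4.30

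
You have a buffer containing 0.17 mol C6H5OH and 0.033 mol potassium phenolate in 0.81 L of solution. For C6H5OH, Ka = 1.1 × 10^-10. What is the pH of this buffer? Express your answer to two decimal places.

pKa = −log(1.1 × 10^-10) = 9.959
Using pH = pKa + log([base]/[acid]) with [base]/[acid] = 0.033/0.17:
pH = 9.959 + (-0.712) = 9.25

pH = 9.25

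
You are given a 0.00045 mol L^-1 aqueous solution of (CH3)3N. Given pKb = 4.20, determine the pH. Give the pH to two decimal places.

(CH3)3N + H2O ⇌ (CH3)3NH+ + OH-
Kb = 10^(−4.20) = 6.31 × 10^-5
From the ICE table, Kb = x²/(0.00045 − x) = 6.31 × 10^-5.
The 5% rule fails; solving x² + Kb·x − Kb·C₀ = 0 exactly:
x = [−6.31e-05 + √(6.31e-05² + 1.14e-07)]/2 = 1.40 × 10^-4 M
pOH = 3.85, so pH = 14.00 − pOH = 10.15

pH = 10.15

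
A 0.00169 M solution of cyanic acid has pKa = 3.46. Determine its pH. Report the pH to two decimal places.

HOCN ⇌ OCN- + H+
Ka = 10^(−3.46) = 3.47 × 10^-4
Ka = [H+]²/(0.00169 − [H+]) = 3.47 × 10^-4
The 5% rule fails; solving [H+]² + Ka·[H+] − Ka·C₀ = 0 exactly:
[H+] = [−0.000347 + √(0.000347² + 2.35e-06)]/2 = 6.12 × 10^-4 M
pH = −log[H+] = −log(6.12 × 10^-4) = 3.21

pH = 3.21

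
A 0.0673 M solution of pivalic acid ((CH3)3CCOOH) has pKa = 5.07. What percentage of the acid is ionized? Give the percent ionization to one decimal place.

(CH3)3CCOOH ⇌ (CH3)3CCOO- + H+; let x = [H+] at equilibrium.
Ka = 10^(−5.07) = 8.51 × 10^-6
x ≈ √(Ka·C₀) = √(8.51 × 10^-6 × 0.0673) = 7.57 × 10^-4 M
% ionization = x/C₀ × 100% = 7.57 × 10^-4/0.0673 × 100% = 1.1%

1.1%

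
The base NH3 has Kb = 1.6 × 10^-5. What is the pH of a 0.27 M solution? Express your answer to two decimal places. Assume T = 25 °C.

NH3 + H2O ⇌ NH4+ + OH-
Kb = x²/(0.27 − x) = 1.6 × 10^-5
Neglecting x in the denominator: x = √(1.6 × 10^-5 × 0.27) = 2.08 × 10^-3 M
pOH = 2.68, so pH = 14.00 − pOH = 11.32

pH = 11.32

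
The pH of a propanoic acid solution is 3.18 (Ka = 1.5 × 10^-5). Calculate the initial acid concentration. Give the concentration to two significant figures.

[H+] = 10^(-3.18) = 6.61 × 10^-4 M = x
Ka = x²/(C₀ − x) ⇒ C₀ = x + x²/Ka
C₀ = 6.61 × 10^-4 + (6.61 × 10^-4)²/(1.5 × 10^-5) = 2.98 × 10^-2 M

C₀ = 3.0 × 10^-2 M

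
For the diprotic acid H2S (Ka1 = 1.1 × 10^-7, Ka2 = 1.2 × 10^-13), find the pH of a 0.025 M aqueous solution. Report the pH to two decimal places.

Since Ka1 ≫ Ka2, the first ionization dominates [H+].
Ka1 = x²/(0.025 − x) = 1.1 × 10^-7
x ≈ √(1.1 × 10^-7 × 0.025) = 5.24 × 10^-5 M
pH = −log(5.24 × 10^-5) = 4.28

pH = 4.28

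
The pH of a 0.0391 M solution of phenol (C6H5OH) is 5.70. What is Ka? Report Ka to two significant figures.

[H+] = 10^(-5.70) = 2.00 × 10^-6 M
At equilibrium [HA] = 0.0391 − 2.00 × 10^-6 = 3.91 × 10^-2 M
Ka = [H+][A-]/[HA] = (2.00 × 10^-6)² / 3.91 × 10^-2 = 1.0 × 10^-10

Ka = 1.0 × 10^-10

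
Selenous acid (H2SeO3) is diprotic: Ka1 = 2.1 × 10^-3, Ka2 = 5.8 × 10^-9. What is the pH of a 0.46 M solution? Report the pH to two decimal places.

Ka1 ≫ Ka2, so treat the first dissociation as the only significant source of H+.
Ka1 = x²/(0.46 − x) = 2.1 × 10^-3
Solving the quadratic: x = (−Ka1 + √(Ka1² + 4·Ka1·C₀))/2 = 3.00 × 10^-2 M
pH = −log(3.00 × 10^-2) = 1.52

pH = 1.52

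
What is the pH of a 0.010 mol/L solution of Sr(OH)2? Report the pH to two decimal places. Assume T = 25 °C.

Sr(OH)2 is a strong base (each formula unit releases 2 OH-); [OH-] = 0.02 M.
pOH = -log(0.02) = 1.70
pH = 14.00 - 1.70 = 12.30

pH = 12.30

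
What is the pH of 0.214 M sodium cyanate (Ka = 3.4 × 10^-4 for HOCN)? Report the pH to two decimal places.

pH = 8.40

OCN- is the conjugate base of the weak acid HOCN.
Kb = Kw/Ka = 1.0×10^-14 / 3.4 × 10^-4 = 2.94 × 10^-11
Kb = [OH-]²/(0.214 − [OH-]) = 2.94 × 10^-11
Since Kb ≪ C₀, [OH-] ≈ √(Kb·C₀) = 2.51 × 10^-6 M.
pOH = −log(2.51 × 10^-6) = 5.60; pH = 14.00 − 5.60 = 8.40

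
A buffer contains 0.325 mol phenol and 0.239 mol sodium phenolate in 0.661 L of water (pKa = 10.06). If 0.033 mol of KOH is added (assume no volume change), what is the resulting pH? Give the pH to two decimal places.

pH = 10.03

After neutralization: n(C6H5OH) = 0.292 mol, n(C6H5O-) = 0.272 mol.
Henderson–Hasselbalch with mole ratio 0.272/0.292: pH = 10.06 + (-0.031)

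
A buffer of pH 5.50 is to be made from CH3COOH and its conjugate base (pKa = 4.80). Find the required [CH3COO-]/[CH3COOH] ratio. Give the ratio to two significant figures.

ratio = 5.0

pH = pKa + log(r) ⇒ log(r) = 5.50 − 4.80 = +0.70
r = [CH3COO-]/[CH3COOH] = 10^(+0.70) = 5.01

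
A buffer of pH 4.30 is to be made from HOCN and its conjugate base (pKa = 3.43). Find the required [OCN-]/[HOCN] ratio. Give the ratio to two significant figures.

ratio = 7.4

pH = pKa + log(r) ⇒ log(r) = 4.30 − 3.43 = +0.87
r = [OCN-]/[HOCN] = 10^(+0.87) = 7.41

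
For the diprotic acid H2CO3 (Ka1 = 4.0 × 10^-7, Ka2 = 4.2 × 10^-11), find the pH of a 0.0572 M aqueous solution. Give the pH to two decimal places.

Since Ka1 ≫ Ka2, the first ionization dominates [H+].
Ka1 = x²/(0.0572 − x) = 4.0 × 10^-7
x ≈ √(4.0 × 10^-7 × 0.0572) = 1.51 × 10^-4 M
pH = −log(1.51 × 10^-4) = 3.82

pH = 3.82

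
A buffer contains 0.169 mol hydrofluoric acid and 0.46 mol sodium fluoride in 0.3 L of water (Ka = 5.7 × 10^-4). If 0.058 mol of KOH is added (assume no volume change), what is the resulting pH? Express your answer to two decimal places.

After neutralization: n(HF) = 0.111 mol, n(F-) = 0.518 mol.
pKa = −log(5.7 × 10^-4) = 3.244
Henderson–Hasselbalch with mole ratio 0.518/0.111: pH = 3.244 + (+0.669)

pH = 3.91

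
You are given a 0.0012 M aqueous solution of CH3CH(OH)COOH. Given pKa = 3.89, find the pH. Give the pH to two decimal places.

CH3CH(OH)COOH ⇌ CH3CH(OH)COO- + H+
Ka = 10^(−3.89) = 1.29 × 10^-4
Let x = [H+] at equilibrium. Ka = x²/(0.0012 − x).
The 5% rule fails; solving x² + Ka·x − Ka·C₀ = 0 exactly:
x = [−0.000129 + √(0.000129² + 6.19e-07)]/2 = 3.34 × 10^-4 M
pH = −log[H+] = −log(3.34 × 10^-4) = 3.48

pH = 3.48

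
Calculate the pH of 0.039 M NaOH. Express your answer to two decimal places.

pH = 12.59

NaOH is a strong base; [OH-] = 0.039 M.
pOH = -log(0.039) = 1.41
pH = 14.00 - 1.41 = 12.59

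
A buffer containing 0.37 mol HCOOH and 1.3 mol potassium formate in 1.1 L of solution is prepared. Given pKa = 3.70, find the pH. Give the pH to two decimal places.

Henderson–Hasselbalch: pH = pKa + log([HCOO-]/[HCOOH]) = 3.70 + log(1.3/0.37)
pH = 3.70 + (+0.546) = 4.25

pH = 4.25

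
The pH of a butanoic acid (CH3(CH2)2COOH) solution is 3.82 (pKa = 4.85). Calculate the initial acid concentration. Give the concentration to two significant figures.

[H+] = 10^(-3.82) = 1.51 × 10^-4 M = x
Ka = 10^(−4.85) = 1.41 × 10^-5
Ka = x²/(C₀ − x) ⇒ C₀ = x + x²/Ka
C₀ = 1.51 × 10^-4 + (1.51 × 10^-4)²/(1.41 × 10^-5) = 1.77 × 10^-3 M

C₀ = 1.8 × 10^-3 M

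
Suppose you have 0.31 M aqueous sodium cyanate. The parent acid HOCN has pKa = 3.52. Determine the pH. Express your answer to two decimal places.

OCN- is the conjugate base of the weak acid HOCN.
Ka = 10^(−3.52) = 3.02 × 10^-4
Kb = Kw/Ka = 1.0×10^-14 / 3.02 × 10^-4 = 3.31 × 10^-11
From the ICE table, Kb = x²/(0.31 − x) = 3.31 × 10^-11.
Since Kb ≪ C₀, x ≈ √(Kb·C₀) = 3.20 × 10^-6 M.
Check: 0.001% ionized — well under 5%, approximation valid.
pOH = −log(3.20 × 10^-6) = 5.49; pH = 14.00 − 5.49 = 8.51

pH = 8.51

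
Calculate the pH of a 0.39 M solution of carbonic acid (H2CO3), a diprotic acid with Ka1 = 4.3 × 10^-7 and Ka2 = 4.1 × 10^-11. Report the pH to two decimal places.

pH = 3.39

Ka1 ≫ Ka2, so treat the first dissociation as the only significant source of H+.
Ka1 = x²/(0.39 − x) = 4.3 × 10^-7
x ≈ √(4.3 × 10^-7 × 0.39) = 4.10 × 10^-4 M
pH = −log(4.10 × 10^-4) = 3.39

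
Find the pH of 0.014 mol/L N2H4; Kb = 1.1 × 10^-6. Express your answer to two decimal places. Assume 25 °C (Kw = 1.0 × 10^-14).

pH = 10.09

N2H4 + H2O ⇌ N2H5+ + OH-
Kb = [OH-]²/(0.014 − [OH-]) = 1.1 × 10^-6
Since Kb ≪ C₀, [OH-] ≈ √(Kb·C₀) = 1.24 × 10^-4 M.
Check: 0.89% ionized — well under 5%, approximation valid.
pOH = −log(1.24 × 10^-4) = 3.91; pH = 14.00 − 3.91 = 10.09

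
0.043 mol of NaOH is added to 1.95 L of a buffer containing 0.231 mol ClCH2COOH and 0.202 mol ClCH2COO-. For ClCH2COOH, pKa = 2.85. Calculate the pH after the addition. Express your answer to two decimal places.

After neutralization: n(ClCH2COOH) = 0.188 mol, n(ClCH2COO-) = 0.245 mol.
Henderson–Hasselbalch with mole ratio 0.245/0.188: pH = 2.85 + (+0.115)

pH = 2.97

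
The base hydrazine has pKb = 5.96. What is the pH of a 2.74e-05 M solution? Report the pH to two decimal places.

pH = 8.70

N2H4 + H2O ⇌ N2H5+ + OH-
Kb = 10^(−5.96) = 1.10 × 10^-6
Kb = x²/(2.74e-05 − x) = 1.10 × 10^-6
x is not negligible relative to C₀; solve x² + 1.1e-06·x − 3.01e-11 = 0.
x = (−Kb + √(Kb² + 4·Kb·C₀))/2 = 4.97 × 10^-6 M
pOH = 5.30, so pH = 14.00 − pOH = 8.70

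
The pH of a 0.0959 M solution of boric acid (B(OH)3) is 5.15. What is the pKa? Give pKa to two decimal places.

[H+] = 10^(-5.15) = 7.08 × 10^-6 M
At equilibrium [HA] = 0.0959 − 7.08 × 10^-6 = 9.59 × 10^-2 M
Ka = [H+][A-]/[HA] = (7.08 × 10^-6)² / 9.59 × 10^-2 = 5.23 × 10^-10
pKa = -log(5.23 × 10^-10) = 9.28

pKa = 9.28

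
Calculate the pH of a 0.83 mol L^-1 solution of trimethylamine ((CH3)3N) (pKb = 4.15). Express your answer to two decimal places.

(CH3)3N + H2O ⇌ (CH3)3NH+ + OH-
Kb = 10^(−4.15) = 7.08 × 10^-5
From the ICE table, Kb = [OH-]²/(0.83 − [OH-]) = 7.08 × 10^-5.
Assume [OH-] ≪ 0.83: [OH-] ≈ √(7.08 × 10^-5 × 0.83) = 7.67 × 10^-3 M
pOH = 2.12, so pH = 14.00 − pOH = 11.88

pH = 11.88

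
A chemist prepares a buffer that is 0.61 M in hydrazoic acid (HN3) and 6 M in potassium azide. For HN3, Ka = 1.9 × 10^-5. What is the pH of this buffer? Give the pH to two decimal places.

pKa = −log(1.9 × 10^-5) = 4.721
Henderson–Hasselbalch: pH = pKa + log([N3-]/[HN3]) = 4.721 + log(6/0.61)
pH = 4.721 + (+0.993) = 5.71

pH = 5.71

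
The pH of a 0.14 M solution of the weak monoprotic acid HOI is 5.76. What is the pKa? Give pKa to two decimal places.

[H+] = 10^(-5.76) = 1.74 × 10^-6 M
At equilibrium [HA] = 0.14 − 1.74 × 10^-6 = 1.40 × 10^-1 M
Ka = [H+][A-]/[HA] = (1.74 × 10^-6)² / 1.40 × 10^-1 = 2.16 × 10^-11
pKa = -log(2.16 × 10^-11) = 10.67

pKa = 10.67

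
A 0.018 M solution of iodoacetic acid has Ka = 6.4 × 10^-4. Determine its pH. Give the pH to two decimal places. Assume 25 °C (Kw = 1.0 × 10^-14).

ICH2COOH ⇌ ICH2COO- + H+
Ka = [H+]²/(0.018 − [H+]) = 6.4 × 10^-4
[H+] is not negligible relative to C₀; solve [H+]² + 0.00064·[H+] − 1.15e-05 = 0.
[H+] = [−0.00064 + √(0.00064² + 4.61e-05)]/2 = 3.09 × 10^-3 M
pH = −log[H+] = −log(3.09 × 10^-3) = 2.51

pH = 2.51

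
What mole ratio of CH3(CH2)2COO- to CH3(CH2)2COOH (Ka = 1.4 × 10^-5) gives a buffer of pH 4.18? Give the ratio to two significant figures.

ratio = 0.21

pKa = -log(1.4 × 10^-5) = 4.854
pH = pKa + log(r) ⇒ log(r) = 4.18 − 4.854 = -0.674
r = [CH3(CH2)2COO-]/[CH3(CH2)2COOH] = 10^(-0.674) = 0.212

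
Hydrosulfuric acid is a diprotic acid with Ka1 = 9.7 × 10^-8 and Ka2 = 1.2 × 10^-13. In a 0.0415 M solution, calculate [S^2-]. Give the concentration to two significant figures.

1.2 × 10^-13 M

First ionization gives [H+] ≈ [HS-] = 6.34 × 10^-5 M.
Second step: Ka2 = [H+][S^2-]/[HS-] ≈ [S^2-] (since [H+] ≈ [HS-]).
So [S^2-] ≈ Ka2.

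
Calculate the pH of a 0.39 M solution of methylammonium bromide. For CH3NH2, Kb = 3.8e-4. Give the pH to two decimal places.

pH = 5.49

CH3NH3+ is the conjugate acid of the weak base CH3NH2.
Ka = Kw/Kb = 1.0×10^-14 / 3.8 × 10^-4 = 2.63 × 10^-11
Ka = x²/(0.39 − x) = 2.63 × 10^-11
Since Ka ≪ C₀, x ≈ √(Ka·C₀) = 3.20 × 10^-6 M.
pH = −log(3.20 × 10^-6) = 5.49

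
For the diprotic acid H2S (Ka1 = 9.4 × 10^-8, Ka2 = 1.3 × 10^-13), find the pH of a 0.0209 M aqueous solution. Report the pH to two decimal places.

Ka1 ≫ Ka2, so treat the first dissociation as the only significant source of H+.
Ka1 = x²/(0.0209 − x) = 9.4 × 10^-8
x ≈ √(9.4 × 10^-8 × 0.0209) = 4.43 × 10^-5 M
pH = −log(4.43 × 10^-5) = 4.35

pH = 4.35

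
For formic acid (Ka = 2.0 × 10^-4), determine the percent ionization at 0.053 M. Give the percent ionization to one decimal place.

6.0%

HCOOH ⇌ HCOO- + H+; let x = [H+] at equilibrium.
Solve x² + 0.0002x − 1.06e-05 = 0 → x = 3.16 × 10^-3 M
% ionization = x/C₀ × 100% = 3.16 × 10^-3/0.053 × 100% = 6.0%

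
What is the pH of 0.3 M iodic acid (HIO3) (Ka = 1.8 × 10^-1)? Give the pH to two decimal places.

pH = 0.80

HIO3 ⇌ IO3- + H+
Ka = x²/(0.3 − x) = 1.8 × 10^-1
The 5% rule fails; solving x² + Ka·x − Ka·C₀ = 0 exactly:
x = (−Ka + √(Ka² + 4·Ka·C₀))/2 = 1.59 × 10^-1 M
pH = −log[H+] = −log(1.59 × 10^-1) = 0.80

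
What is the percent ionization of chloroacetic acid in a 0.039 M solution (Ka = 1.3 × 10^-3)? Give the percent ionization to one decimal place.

ClCH2COOH ⇌ ClCH2COO- + H+; let x = [H+] at equilibrium.
Ka = x²/(C₀ − x); solving the quadratic gives x = 6.50 × 10^-3 M.
Fraction ionized = 6.50 × 10^-3 / 0.039 = 0.1667 → 16.7%

16.7%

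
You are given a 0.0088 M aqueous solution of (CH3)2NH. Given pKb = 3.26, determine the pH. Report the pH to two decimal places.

(CH3)2NH + H2O ⇌ (CH3)2NH2+ + OH-
Kb = 10^(−3.26) = 5.50 × 10^-4
From the ICE table, Kb = [OH-]²/(0.0088 − [OH-]) = 5.50 × 10^-4.
[OH-] is not negligible relative to C₀; solve [OH-]² + 0.00055·[OH-] − 4.84e-06 = 0.
[OH-] = (−Kb + √(Kb² + 4·Kb·C₀))/2 = 1.94 × 10^-3 M
pOH = −log(1.94 × 10^-3) = 2.71; pH = 14.00 − 2.71 = 11.29

pH = 11.29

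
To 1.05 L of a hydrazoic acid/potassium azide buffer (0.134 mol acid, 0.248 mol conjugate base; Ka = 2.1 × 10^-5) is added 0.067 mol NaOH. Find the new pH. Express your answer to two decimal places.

pH = 5.35

After neutralization: n(HN3) = 0.067 mol, n(N3-) = 0.315 mol.
pKa = −log(2.1 × 10^-5) = 4.678
Henderson–Hasselbalch with mole ratio 0.315/0.067: pH = 4.678 + (+0.672)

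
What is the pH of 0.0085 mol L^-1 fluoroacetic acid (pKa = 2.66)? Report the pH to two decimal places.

pH = 2.47

FCH2COOH ⇌ FCH2COO- + H+
Ka = 10^(−2.66) = 2.19 × 10^-3
Let x = [H+] at equilibrium. Ka = x²/(0.0085 − x).
The 5% rule fails; solving x² + Ka·x − Ka·C₀ = 0 exactly:
x = [−0.00219 + √(0.00219² + 7.45e-05)]/2 = 3.36 × 10^-3 M
pH = −log[H+] = −log(3.36 × 10^-3) = 2.47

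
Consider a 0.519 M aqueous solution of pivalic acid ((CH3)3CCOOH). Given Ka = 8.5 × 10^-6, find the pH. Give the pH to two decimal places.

(CH3)3CCOOH ⇌ (CH3)3CCOO- + H+
Ka = [H+]²/(0.519 − [H+]) = 8.5 × 10^-6
Neglecting [H+] in the denominator: [H+] = √(8.5 × 10^-6 × 0.519) = 2.10 × 10^-3 M
pH = −log[H+] = −log(2.10 × 10^-3) = 2.68

pH = 2.68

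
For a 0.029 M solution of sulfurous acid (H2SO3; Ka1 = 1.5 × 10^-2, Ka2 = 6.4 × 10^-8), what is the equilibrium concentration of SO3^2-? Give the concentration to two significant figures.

First ionization gives [H+] ≈ [HSO3-] = 1.47 × 10^-2 M.
Second step: Ka2 = [H+][SO3^2-]/[HSO3-] ≈ [SO3^2-] (since [H+] ≈ [HSO3-]).
So [SO3^2-] ≈ Ka2.

6.4 × 10^-8 M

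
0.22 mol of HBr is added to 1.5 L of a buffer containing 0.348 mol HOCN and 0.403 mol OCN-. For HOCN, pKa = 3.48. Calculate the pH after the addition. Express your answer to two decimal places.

Added H+ converts OCN- to HOCN: HOCN → 0.568 mol, OCN- → 0.183 mol.
pH = pKa + log([A⁻]/[HA]) = 3.48 + log(0.183/0.568) = 3.48 -0.492

pH = 2.99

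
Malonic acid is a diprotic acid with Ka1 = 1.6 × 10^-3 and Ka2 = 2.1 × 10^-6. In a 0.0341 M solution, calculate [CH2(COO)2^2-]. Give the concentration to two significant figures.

First ionization gives [H+] ≈ [CH2(COOH)COO-] = 6.63 × 10^-3 M.
Second step: Ka2 = [H+][CH2(COO)2^2-]/[CH2(COOH)COO-] ≈ [CH2(COO)2^2-] (since [H+] ≈ [CH2(COOH)COO-]).
So [CH2(COO)2^2-] ≈ Ka2.

2.1 × 10^-6 M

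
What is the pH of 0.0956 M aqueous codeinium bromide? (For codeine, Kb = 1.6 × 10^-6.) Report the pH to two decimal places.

C18H22NO3+ is the conjugate acid of the weak base C18H21NO3.
Ka = Kw/Kb = 1.0×10^-14 / 1.6 × 10^-6 = 6.25 × 10^-9
Ka = [H+]²/(0.0956 − [H+]) = 6.25 × 10^-9
Assume [H+] ≪ 0.0956: [H+] ≈ √(6.25 × 10^-9 × 0.0956) = 2.44 × 10^-5 M
Check: 0.026% ionized — well under 5%, approximation valid.
pH = −log(2.44 × 10^-5) = 4.61

pH = 4.61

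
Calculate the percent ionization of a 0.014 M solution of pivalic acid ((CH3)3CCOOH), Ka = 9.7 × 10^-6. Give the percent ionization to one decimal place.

(CH3)3CCOOH ⇌ (CH3)3CCOO- + H+; let x = [H+] at equilibrium.
x ≈ √(Ka·C₀) = √(9.7 × 10^-6 × 0.014) = 3.69 × 10^-4 M
% ionization = x/C₀ × 100% = 3.69 × 10^-4/0.014 × 100% = 2.6%

2.6%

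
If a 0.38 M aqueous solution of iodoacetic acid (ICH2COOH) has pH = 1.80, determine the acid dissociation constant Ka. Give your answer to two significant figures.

[H+] = 10^(-1.80) = 1.58 × 10^-2 M
At equilibrium [HA] = 0.38 − 1.58 × 10^-2 = 3.64 × 10^-1 M
Ka = [H+][A-]/[HA] = (1.58 × 10^-2)² / 3.64 × 10^-1 = 6.9 × 10^-4

Ka = 6.9 × 10^-4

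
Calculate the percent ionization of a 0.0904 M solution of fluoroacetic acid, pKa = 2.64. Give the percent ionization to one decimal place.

FCH2COOH ⇌ FCH2COO- + H+; let x = [H+] at equilibrium.
Ka = 10^(−2.64) = 2.29 × 10^-3
Ka = x²/(C₀ − x); solving the quadratic gives x = 1.33 × 10^-2 M.
Fraction ionized = 1.33 × 10^-2 / 0.0904 = 0.1471 → 14.7%

14.7%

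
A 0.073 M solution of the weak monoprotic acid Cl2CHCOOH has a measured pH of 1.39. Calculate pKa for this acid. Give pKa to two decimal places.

[H+] = 10^(-1.39) = 4.07 × 10^-2 M
At equilibrium [HA] = 0.073 − 4.07 × 10^-2 = 3.23 × 10^-2 M
Ka = [H+][A-]/[HA] = (4.07 × 10^-2)² / 3.23 × 10^-2 = 5.13 × 10^-2
pKa = -log(5.13 × 10^-2) = 1.29

pKa = 1.29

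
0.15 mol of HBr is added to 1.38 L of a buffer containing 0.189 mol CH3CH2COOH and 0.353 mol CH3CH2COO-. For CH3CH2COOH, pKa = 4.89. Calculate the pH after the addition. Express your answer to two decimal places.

pH = 4.67

After neutralization: n(CH3CH2COOH) = 0.339 mol, n(CH3CH2COO-) = 0.203 mol.
pH = pKa + log(n_CH3CH2COO-/n_CH3CH2COOH) = 4.89 + log(0.203/0.339) = 4.89 + (-0.223)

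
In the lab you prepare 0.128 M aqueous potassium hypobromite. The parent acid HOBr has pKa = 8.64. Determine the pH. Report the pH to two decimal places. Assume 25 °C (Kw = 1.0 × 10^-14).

OBr- is the conjugate base of the weak acid HOBr.
Ka = 10^(−8.64) = 2.29 × 10^-9
Kb = Kw/Ka = 1.0×10^-14 / 2.29 × 10^-9 = 4.37 × 10^-6
Kb = [OH-]²/(0.128 − [OH-]) = 4.37 × 10^-6
Assume [OH-] ≪ 0.128: [OH-] ≈ √(4.37 × 10^-6 × 0.128) = 7.48 × 10^-4 M
([OH-]/C₀ = 0.58% < 5%, so the approximation holds.)
pOH = −log(7.48 × 10^-4) = 3.13; pH = 14.00 − 3.13 = 10.87

pH = 10.87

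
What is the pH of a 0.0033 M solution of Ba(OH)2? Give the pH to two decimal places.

pH = 11.82

Ba(OH)2 is a strong base (each formula unit releases 2 OH-); [OH-] = 0.0066 M.
pOH = -log(0.0066) = 2.18
pH = 14.00 - 2.18 = 11.82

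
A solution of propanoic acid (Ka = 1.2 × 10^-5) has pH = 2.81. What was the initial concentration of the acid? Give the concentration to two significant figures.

[H+] = 10^(-2.81) = 1.55 × 10^-3 M = x
Ka = x²/(C₀ − x) ⇒ C₀ = x + x²/Ka
C₀ = 1.55 × 10^-3 + (1.55 × 10^-3)²/(1.2 × 10^-5) = 2.02 × 10^-1 M

C₀ = 2.0 × 10^-1 M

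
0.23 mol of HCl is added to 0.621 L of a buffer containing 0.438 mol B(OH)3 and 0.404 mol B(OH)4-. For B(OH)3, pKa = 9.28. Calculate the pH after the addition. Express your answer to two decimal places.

Added H+ converts B(OH)4- to B(OH)3: B(OH)3 → 0.668 mol, B(OH)4- → 0.174 mol.
pH = pKa + log(n_B(OH)4-/n_B(OH)3) = 9.28 + log(0.174/0.668) = 9.28 + (-0.584)

pH = 8.70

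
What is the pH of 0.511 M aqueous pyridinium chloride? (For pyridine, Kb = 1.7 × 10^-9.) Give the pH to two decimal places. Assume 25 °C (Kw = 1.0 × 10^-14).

C5H5NH+ is the conjugate acid of the weak base C5H5N.
Ka = Kw/Kb = 1.0×10^-14 / 1.7 × 10^-9 = 5.88 × 10^-6
Ka = [H+]²/(0.511 − [H+]) = 5.88 × 10^-6
Assume [H+] ≪ 0.511: [H+] ≈ √(5.88 × 10^-6 × 0.511) = 1.73 × 10^-3 M
Check: 0.34% ionized — well under 5%, approximation valid.
pH = −log(1.73 × 10^-3) = 2.76

pH = 2.76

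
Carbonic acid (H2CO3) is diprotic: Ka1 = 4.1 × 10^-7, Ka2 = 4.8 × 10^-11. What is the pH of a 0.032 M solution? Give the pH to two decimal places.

Since Ka1 ≫ Ka2, the first ionization dominates [H+].
Ka1 = x²/(0.032 − x) = 4.1 × 10^-7
x ≈ √(4.1 × 10^-7 × 0.032) = 1.15 × 10^-4 M
pH = −log(1.15 × 10^-4) = 3.94

pH = 3.94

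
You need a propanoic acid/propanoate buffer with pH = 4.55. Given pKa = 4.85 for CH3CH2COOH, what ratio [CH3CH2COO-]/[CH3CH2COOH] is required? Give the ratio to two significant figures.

pH = pKa + log(r) ⇒ log(r) = 4.55 − 4.85 = -0.30
r = [CH3CH2COO-]/[CH3CH2COOH] = 10^(-0.30) = 0.501

ratio = 0.50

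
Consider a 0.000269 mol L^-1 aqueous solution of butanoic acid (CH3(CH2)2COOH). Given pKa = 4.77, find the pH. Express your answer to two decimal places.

CH3(CH2)2COOH ⇌ CH3(CH2)2COO- + H+
Ka = 10^(−4.77) = 1.70 × 10^-5
Ka = [H+]²/(0.000269 − [H+]) = 1.70 × 10^-5
Here C₀/Ka ≈ 15.8, so the small-[H+] approximation fails. Use the quadratic:
[H+] = (−Ka + √(Ka² + 4·Ka·C₀))/2 = 5.97 × 10^-5 M
pH = −log(5.97 × 10^-5) = 4.22

pH = 4.22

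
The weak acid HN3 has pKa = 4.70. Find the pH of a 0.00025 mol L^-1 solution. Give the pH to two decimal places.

pH = 4.21

HN3 ⇌ N3- + H+
Ka = 10^(−4.70) = 2.00 × 10^-5
From the ICE table, Ka = [H+]²/(0.00025 − [H+]) = 2.00 × 10^-5.
The 5% rule fails; solving [H+]² + Ka·[H+] − Ka·C₀ = 0 exactly:
[H+] = (−Ka + √(Ka² + 4·Ka·C₀))/2 = 6.14 × 10^-5 M
pH = −log(6.14 × 10^-5) = 4.21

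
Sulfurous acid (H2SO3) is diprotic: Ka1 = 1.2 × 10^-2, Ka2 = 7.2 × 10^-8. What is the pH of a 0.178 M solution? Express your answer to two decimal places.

pH = 1.39

Ka1 ≫ Ka2, so treat the first dissociation as the only significant source of H+.
Ka1 = x²/(0.178 − x) = 1.2 × 10^-2
Solving the quadratic: x = (−Ka1 + √(Ka1² + 4·Ka1·C₀))/2 = 4.06 × 10^-2 M
pH = −log(4.06 × 10^-2) = 1.39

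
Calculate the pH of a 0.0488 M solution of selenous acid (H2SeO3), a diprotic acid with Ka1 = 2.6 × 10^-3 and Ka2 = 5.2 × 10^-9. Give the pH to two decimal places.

Since Ka1 ≫ Ka2, the first ionization dominates [H+].
Ka1 = x²/(0.0488 − x) = 2.6 × 10^-3
Solving the quadratic: x = (−Ka1 + √(Ka1² + 4·Ka1·C₀))/2 = 1.00 × 10^-2 M
pH = −log(1.00 × 10^-2) = 2.00

pH = 2.00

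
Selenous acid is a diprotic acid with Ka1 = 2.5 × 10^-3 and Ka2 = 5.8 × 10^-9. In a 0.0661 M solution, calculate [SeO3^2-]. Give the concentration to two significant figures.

5.8 × 10^-9 M

First ionization gives [H+] ≈ [HSeO3-] = 1.17 × 10^-2 M.
Second step: Ka2 = [H+][SeO3^2-]/[HSeO3-] ≈ [SeO3^2-] (since [H+] ≈ [HSeO3-]).
So [SeO3^2-] ≈ Ka2.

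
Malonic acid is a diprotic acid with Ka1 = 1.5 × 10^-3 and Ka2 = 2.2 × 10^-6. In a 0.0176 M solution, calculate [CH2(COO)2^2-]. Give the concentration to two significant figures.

2.2 × 10^-6 M

First ionization gives [H+] ≈ [CH2(COOH)COO-] = 4.44 × 10^-3 M.
Second step: Ka2 = [H+][CH2(COO)2^2-]/[CH2(COOH)COO-] ≈ [CH2(COO)2^2-] (since [H+] ≈ [CH2(COOH)COO-]).
So [CH2(COO)2^2-] ≈ Ka2.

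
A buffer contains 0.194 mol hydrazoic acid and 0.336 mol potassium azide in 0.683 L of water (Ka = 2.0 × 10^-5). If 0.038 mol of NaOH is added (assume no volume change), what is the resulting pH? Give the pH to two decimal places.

pH = 5.08

After neutralization: n(HN3) = 0.156 mol, n(N3-) = 0.374 mol.
pKa = −log(2.0 × 10^-5) = 4.699
pH = pKa + log([A⁻]/[HA]) = 4.699 + log(0.374/0.156) = 4.699 +0.380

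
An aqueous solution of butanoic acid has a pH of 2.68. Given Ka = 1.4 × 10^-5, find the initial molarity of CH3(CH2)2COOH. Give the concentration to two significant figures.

[H+] = 10^(-2.68) = 2.09 × 10^-3 M = x
Ka = x²/(C₀ − x) ⇒ C₀ = x + x²/Ka
C₀ = 2.09 × 10^-3 + (2.09 × 10^-3)²/(1.4 × 10^-5) = 3.14 × 10^-1 M

C₀ = 3.1 × 10^-1 M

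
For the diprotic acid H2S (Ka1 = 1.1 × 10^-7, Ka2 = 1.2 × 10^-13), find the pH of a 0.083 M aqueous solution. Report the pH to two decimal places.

Ka1 ≫ Ka2, so treat the first dissociation as the only significant source of H+.
Ka1 = x²/(0.083 − x) = 1.1 × 10^-7
x ≈ √(1.1 × 10^-7 × 0.083) = 9.56 × 10^-5 M
pH = −log(9.56 × 10^-5) = 4.02

pH = 4.02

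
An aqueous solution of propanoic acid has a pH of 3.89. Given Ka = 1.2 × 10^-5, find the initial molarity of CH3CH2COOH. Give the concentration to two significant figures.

[H+] = 10^(-3.89) = 1.29 × 10^-4 M = x
Ka = x²/(C₀ − x) ⇒ C₀ = x + x²/Ka
C₀ = 1.29 × 10^-4 + (1.29 × 10^-4)²/(1.2 × 10^-5) = 1.52 × 10^-3 M

C₀ = 1.5 × 10^-3 M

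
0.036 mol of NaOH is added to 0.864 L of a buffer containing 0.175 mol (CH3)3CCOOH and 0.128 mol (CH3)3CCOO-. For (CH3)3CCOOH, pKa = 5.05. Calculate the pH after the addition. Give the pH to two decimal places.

pH = 5.12

After neutralization: n((CH3)3CCOOH) = 0.139 mol, n((CH3)3CCOO-) = 0.164 mol.
pH = pKa + log([A⁻]/[HA]) = 5.05 + log(0.164/0.139) = 5.05 +0.072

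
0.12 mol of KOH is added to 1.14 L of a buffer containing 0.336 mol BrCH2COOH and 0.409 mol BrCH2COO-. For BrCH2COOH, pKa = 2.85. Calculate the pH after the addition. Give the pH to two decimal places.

pH = 3.24

After neutralization: n(BrCH2COOH) = 0.216 mol, n(BrCH2COO-) = 0.529 mol.
Henderson–Hasselbalch with mole ratio 0.529/0.216: pH = 2.85 + (+0.389)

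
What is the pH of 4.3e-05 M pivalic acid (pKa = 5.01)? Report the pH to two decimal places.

pH = 4.79

(CH3)3CCOOH ⇌ (CH3)3CCOO- + H+
Ka = 10^(−5.01) = 9.77 × 10^-6
From the ICE table, Ka = [H+]²/(4.3e-05 − [H+]) = 9.77 × 10^-6.
[H+] is not negligible relative to C₀; solve [H+]² + 9.77e-06·[H+] − 4.2e-10 = 0.
[H+] = (−Ka + √(Ka² + 4·Ka·C₀))/2 = 1.62 × 10^-5 M
pH = −log(1.62 × 10^-5) = 4.79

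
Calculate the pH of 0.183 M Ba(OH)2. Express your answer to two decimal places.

pH = 13.56

Ba(OH)2 is a strong base (each formula unit releases 2 OH-); [OH-] = 0.366 M.
pOH = -log(0.366) = 0.44
pH = 14.00 - 0.44 = 13.56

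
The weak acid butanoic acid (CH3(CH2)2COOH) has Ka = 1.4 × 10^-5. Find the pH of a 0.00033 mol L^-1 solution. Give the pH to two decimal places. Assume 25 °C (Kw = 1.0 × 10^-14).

CH3(CH2)2COOH ⇌ CH3(CH2)2COO- + H+
Ka = x²/(0.00033 − x) = 1.4 × 10^-5
The 5% rule fails; solving x² + Ka·x − Ka·C₀ = 0 exactly:
x = (−Ka + √(Ka² + 4·Ka·C₀))/2 = 6.13 × 10^-5 M
pH = −log[H+] = −log(6.13 × 10^-5) = 4.21

pH = 4.21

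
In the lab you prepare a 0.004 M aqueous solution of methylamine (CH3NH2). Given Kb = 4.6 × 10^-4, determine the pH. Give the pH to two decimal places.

CH3NH2 + H2O ⇌ CH3NH3+ + OH-
From the ICE table, Kb = x²/(0.004 − x) = 4.6 × 10^-4.
The 5% rule fails; solving x² + Kb·x − Kb·C₀ = 0 exactly:
x = [−0.00046 + √(0.00046² + 7.36e-06)]/2 = 1.15 × 10^-3 M
pOH = −log(1.15 × 10^-3) = 2.94; pH = 14.00 − 2.94 = 11.06

pH = 11.06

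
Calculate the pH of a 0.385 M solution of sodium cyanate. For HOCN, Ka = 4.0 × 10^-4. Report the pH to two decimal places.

OCN- is the conjugate base of the weak acid HOCN.
Kb = Kw/Ka = 1.0×10^-14 / 4.0 × 10^-4 = 2.50 × 10^-11
Kb = [OH-]²/(0.385 − [OH-]) = 2.50 × 10^-11
Since Kb ≪ C₀, [OH-] ≈ √(Kb·C₀) = 3.10 × 10^-6 M.
([OH-]/C₀ = 0.00081% < 5%, so the approximation holds.)
pOH = 5.51, so pH = 14.00 − pOH = 8.49

pH = 8.49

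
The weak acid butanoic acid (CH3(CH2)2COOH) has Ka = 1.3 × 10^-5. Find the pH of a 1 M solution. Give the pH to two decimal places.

pH = 2.44

CH3(CH2)2COOH ⇌ CH3(CH2)2COO- + H+
Let x = [H+] at equilibrium. Ka = x²/(1 − x).
Since Ka ≪ C₀, x ≈ √(Ka·C₀) = 3.61 × 10^-3 M.
(x/C₀ = 0.36% < 5%, so the approximation holds.)
pH = −log[H+] = −log(3.61 × 10^-3) = 2.44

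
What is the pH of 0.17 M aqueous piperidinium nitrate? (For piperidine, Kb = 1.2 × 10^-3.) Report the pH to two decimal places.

C5H10NH2+ is the conjugate acid of the weak base C5H10NH.
Ka = Kw/Kb = 1.0×10^-14 / 1.2 × 10^-3 = 8.33 × 10^-12
Ka = x²/(0.17 − x) = 8.33 × 10^-12
Neglecting x in the denominator: x = √(8.33 × 10^-12 × 0.17) = 1.19 × 10^-6 M
Check: 0.0007% ionized — well under 5%, approximation valid.
pH = −log[H+] = −log(1.19 × 10^-6) = 5.92

pH = 5.92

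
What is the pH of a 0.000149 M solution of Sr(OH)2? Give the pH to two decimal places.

Sr(OH)2 is a strong base (each formula unit releases 2 OH-); [OH-] = 0.000298 M.
pOH = -log(0.000298) = 3.53
pH = 14.00 - 3.53 = 10.47

pH = 10.47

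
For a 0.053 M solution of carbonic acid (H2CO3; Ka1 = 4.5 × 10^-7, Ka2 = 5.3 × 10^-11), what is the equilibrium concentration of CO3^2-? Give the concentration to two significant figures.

5.3 × 10^-11 M

First ionization gives [H+] ≈ [HCO3-] = 1.54 × 10^-4 M.
Second step: Ka2 = [H+][CO3^2-]/[HCO3-] ≈ [CO3^2-] (since [H+] ≈ [HCO3-]).
So [CO3^2-] ≈ Ka2.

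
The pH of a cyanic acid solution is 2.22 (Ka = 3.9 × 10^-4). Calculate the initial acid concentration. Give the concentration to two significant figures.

[H+] = 10^(-2.22) = 6.03 × 10^-3 M = x
Ka = x²/(C₀ − x) ⇒ C₀ = x + x²/Ka
C₀ = 6.03 × 10^-3 + (6.03 × 10^-3)²/(3.9 × 10^-4) = 9.93 × 10^-2 M

C₀ = 9.9 × 10^-2 M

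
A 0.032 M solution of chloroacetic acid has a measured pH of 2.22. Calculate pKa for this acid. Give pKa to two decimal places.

pKa = 2.85

[H+] = 10^(-2.22) = 6.03 × 10^-3 M
At equilibrium [HA] = 0.032 − 6.03 × 10^-3 = 2.60 × 10^-2 M
Ka = [H+][A-]/[HA] = (6.03 × 10^-3)² / 2.60 × 10^-2 = 1.40 × 10^-3
pKa = -log(1.40 × 10^-3) = 2.85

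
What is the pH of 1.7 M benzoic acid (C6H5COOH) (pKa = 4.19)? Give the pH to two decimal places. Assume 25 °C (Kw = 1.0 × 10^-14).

C6H5COOH ⇌ C6H5COO- + H+
Ka = 10^(−4.19) = 6.46 × 10^-5
Ka = [H+]²/(1.7 − [H+]) = 6.46 × 10^-5
Since Ka ≪ C₀, [H+] ≈ √(Ka·C₀) = 1.05 × 10^-2 M.
pH = −log[H+] = −log(1.05 × 10^-2) = 1.98

pH = 1.98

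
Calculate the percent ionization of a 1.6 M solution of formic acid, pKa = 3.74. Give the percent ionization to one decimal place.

HCOOH ⇌ HCOO- + H+; let x = [H+] at equilibrium.
Ka = 10^(−3.74) = 1.82 × 10^-4
x ≈ √(Ka·C₀) = √(1.82 × 10^-4 × 1.6) = 1.71 × 10^-2 M
% ionization = x/C₀ × 100% = 1.71 × 10^-2/1.6 × 100% = 1.1%

1.1%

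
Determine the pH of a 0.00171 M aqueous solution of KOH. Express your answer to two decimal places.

pH = 11.23

KOH is a strong base; [OH-] = 0.00171 M.
pOH = -log(0.00171) = 2.77
pH = 14.00 - 2.77 = 11.23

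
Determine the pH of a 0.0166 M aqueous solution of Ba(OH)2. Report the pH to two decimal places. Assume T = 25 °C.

pH = 12.52

Ba(OH)2 is a strong base (each formula unit releases 2 OH-); [OH-] = 0.0332 M.
pOH = -log(0.0332) = 1.48
pH = 14.00 - 1.48 = 12.52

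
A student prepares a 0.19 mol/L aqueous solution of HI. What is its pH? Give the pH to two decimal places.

HI is a strong acid and dissociates completely, so [H+] = 0.19 M.
pH = -log(0.19) = 0.72

pH = 0.72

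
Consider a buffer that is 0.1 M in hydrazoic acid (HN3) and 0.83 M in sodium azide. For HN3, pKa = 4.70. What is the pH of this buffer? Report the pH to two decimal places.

pH = pKa + log([A⁻]/[HA]) = 4.70 + log(0.83/0.1)
pH = 4.70 + (+0.919) = 5.62

pH = 5.62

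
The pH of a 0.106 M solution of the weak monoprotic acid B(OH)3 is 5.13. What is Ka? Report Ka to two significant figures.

[H+] = 10^(-5.13) = 7.41 × 10^-6 M
At equilibrium [HA] = 0.106 − 7.41 × 10^-6 = 1.06 × 10^-1 M
Ka = [H+][A-]/[HA] = (7.41 × 10^-6)² / 1.06 × 10^-1 = 5.2 × 10^-10

Ka = 5.2 × 10^-10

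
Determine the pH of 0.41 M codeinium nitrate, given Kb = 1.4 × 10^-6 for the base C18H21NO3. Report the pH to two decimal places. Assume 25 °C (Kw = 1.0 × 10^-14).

C18H22NO3+ is the conjugate acid of the weak base C18H21NO3.
Ka = Kw/Kb = 1.0×10^-14 / 1.4 × 10^-6 = 7.14 × 10^-9
From the ICE table, Ka = [H+]²/(0.41 − [H+]) = 7.14 × 10^-9.
Assume [H+] ≪ 0.41: [H+] ≈ √(7.14 × 10^-9 × 0.41) = 5.41 × 10^-5 M
([H+]/C₀ = 0.013% < 5%, so the approximation holds.)
pH = −log(5.41 × 10^-5) = 4.27

pH = 4.27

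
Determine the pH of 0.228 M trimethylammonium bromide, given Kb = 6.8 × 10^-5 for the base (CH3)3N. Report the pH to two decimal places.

(CH3)3NH+ is the conjugate acid of the weak base (CH3)3N.
Ka = Kw/Kb = 1.0×10^-14 / 6.8 × 10^-5 = 1.47 × 10^-10
From the ICE table, Ka = [H+]²/(0.228 − [H+]) = 1.47 × 10^-10.
Since Ka ≪ C₀, [H+] ≈ √(Ka·C₀) = 5.79 × 10^-6 M.
pH = −log[H+] = −log(5.79 × 10^-6) = 5.24

pH = 5.24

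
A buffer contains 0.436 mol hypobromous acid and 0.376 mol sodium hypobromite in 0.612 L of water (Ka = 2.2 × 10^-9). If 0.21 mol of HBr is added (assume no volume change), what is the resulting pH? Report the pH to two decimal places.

pH = 8.07

After neutralization: n(HOBr) = 0.646 mol, n(OBr-) = 0.166 mol.
pKa = −log(2.2 × 10^-9) = 8.658
pH = pKa + log(n_OBr-/n_HOBr) = 8.658 + log(0.166/0.646) = 8.658 + (-0.590)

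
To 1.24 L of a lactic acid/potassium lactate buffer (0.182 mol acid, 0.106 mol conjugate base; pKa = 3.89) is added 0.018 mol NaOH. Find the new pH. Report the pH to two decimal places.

OH- converts CH3CH(OH)COOH to CH3CH(OH)COO-: CH3CH(OH)COOH → 0.164 mol, CH3CH(OH)COO- → 0.124 mol.
pH = pKa + log(n_CH3CH(OH)COO-/n_CH3CH(OH)COOH) = 3.89 + log(0.124/0.164) = 3.89 + (-0.121)

pH = 3.77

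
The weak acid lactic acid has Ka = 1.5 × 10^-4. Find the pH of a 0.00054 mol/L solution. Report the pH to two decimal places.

pH = 3.66

CH3CH(OH)COOH ⇌ CH3CH(OH)COO- + H+
Let x = [H+] at equilibrium. Ka = x²/(0.00054 − x).
Here C₀/Ka ≈ 3.6, so the small-x approximation fails. Use the quadratic:
x = [−0.00015 + √(0.00015² + 3.24e-07)]/2 = 2.19 × 10^-4 M
pH = −log[H+] = −log(2.19 × 10^-4) = 3.66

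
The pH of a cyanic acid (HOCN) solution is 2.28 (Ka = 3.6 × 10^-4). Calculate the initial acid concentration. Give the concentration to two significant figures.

C₀ = 8.2 × 10^-2 M

[H+] = 10^(-2.28) = 5.25 × 10^-3 M = x
Ka = x²/(C₀ − x) ⇒ C₀ = x + x²/Ka
C₀ = 5.25 × 10^-3 + (5.25 × 10^-3)²/(3.6 × 10^-4) = 8.18 × 10^-2 M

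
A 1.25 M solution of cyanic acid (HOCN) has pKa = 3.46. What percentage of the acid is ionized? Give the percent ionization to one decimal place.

HOCN ⇌ OCN- + H+; let x = [H+] at equilibrium.
Ka = 10^(−3.46) = 3.47 × 10^-4
x ≈ √(Ka·C₀) = √(3.47 × 10^-4 × 1.25) = 2.08 × 10^-2 M
Fraction ionized = 2.08 × 10^-2 / 1.25 = 0.0166 → 1.7%

1.7%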